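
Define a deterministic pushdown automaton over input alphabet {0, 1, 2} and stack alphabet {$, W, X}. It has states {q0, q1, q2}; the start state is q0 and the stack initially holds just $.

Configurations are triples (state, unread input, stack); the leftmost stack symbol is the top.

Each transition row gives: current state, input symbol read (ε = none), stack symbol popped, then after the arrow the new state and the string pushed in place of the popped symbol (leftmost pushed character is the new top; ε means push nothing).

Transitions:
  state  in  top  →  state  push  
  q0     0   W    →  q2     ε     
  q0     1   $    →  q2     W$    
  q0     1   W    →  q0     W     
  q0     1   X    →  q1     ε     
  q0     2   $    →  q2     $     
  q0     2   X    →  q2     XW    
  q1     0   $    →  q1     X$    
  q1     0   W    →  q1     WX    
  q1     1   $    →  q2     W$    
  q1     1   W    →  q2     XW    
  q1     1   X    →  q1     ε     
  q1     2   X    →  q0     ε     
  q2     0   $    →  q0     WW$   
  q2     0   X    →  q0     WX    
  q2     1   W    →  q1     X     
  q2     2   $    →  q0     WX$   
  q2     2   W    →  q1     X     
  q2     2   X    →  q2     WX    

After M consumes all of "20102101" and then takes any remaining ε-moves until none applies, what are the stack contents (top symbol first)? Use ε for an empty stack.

(q0, 20102101, $) ⊢ (q2, 0102101, $) ⊢ (q0, 102101, WW$) ⊢ (q0, 02101, WW$) ⊢ (q2, 2101, W$) ⊢ (q1, 101, X$) ⊢ (q1, 01, $) ⊢ (q1, 1, X$) ⊢ (q1, ε, $)
All input consumed in state q1 with stack $.

$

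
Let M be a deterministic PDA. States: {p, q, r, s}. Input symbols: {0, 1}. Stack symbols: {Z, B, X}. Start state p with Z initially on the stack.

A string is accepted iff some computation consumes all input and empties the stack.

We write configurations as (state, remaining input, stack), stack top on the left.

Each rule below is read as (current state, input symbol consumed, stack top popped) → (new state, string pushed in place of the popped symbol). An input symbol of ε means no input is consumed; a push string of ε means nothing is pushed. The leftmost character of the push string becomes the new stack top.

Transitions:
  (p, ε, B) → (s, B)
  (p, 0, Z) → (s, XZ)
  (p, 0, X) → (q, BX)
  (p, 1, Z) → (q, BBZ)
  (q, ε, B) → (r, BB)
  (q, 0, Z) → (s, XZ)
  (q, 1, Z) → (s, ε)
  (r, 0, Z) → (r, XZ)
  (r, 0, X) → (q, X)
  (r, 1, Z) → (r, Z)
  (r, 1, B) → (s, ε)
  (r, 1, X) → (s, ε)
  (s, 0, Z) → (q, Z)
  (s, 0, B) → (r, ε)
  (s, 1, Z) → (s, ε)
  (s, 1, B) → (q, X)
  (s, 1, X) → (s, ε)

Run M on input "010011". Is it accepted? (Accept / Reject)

(p, 010011, Z)
  read 0, top Z: go to s, push XZ → (s, 10011, XZ)
  read 1, top X: go to s, push ε → (s, 0011, Z)
  read 0, top Z: go to q, push Z → (q, 011, Z)
  read 0, top Z: go to s, push XZ → (s, 11, XZ)
  read 1, top X: go to s, push ε → (s, 1, Z)
  read 1, top Z: go to s, push ε → (s, ε, ε)
All input consumed and the stack is empty.

Accept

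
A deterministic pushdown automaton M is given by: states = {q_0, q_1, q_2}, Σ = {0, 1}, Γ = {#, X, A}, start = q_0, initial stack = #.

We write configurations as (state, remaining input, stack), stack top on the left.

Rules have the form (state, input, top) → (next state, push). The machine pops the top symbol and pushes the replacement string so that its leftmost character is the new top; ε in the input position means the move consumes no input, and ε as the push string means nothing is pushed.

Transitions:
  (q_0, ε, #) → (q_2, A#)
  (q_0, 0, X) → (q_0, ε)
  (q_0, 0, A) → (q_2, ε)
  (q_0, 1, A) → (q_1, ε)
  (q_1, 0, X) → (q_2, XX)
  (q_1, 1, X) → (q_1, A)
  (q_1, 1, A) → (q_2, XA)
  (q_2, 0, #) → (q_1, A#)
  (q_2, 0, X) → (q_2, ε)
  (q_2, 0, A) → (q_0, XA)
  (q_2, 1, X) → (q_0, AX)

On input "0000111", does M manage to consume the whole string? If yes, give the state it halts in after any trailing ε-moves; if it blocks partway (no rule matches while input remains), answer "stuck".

q_1

(q_0, 0000111, #)
  ε-move, top #: go to q_2, push A# → (q_2, 0000111, A#)
  read 0, top A: go to q_0, push XA → (q_0, 000111, XA#)
  read 0, top X: go to q_0, push ε → (q_0, 00111, A#)
  read 0, top A: go to q_2, push ε → (q_2, 0111, #)
  read 0, top #: go to q_1, push A# → (q_1, 111, A#)
  read 1, top A: go to q_2, push XA → (q_2, 11, XA#)
  read 1, top X: go to q_0, push AX → (q_0, 1, AXA#)
  read 1, top A: go to q_1, push ε → (q_1, ε, XA#)
All input consumed; M is in state q_1.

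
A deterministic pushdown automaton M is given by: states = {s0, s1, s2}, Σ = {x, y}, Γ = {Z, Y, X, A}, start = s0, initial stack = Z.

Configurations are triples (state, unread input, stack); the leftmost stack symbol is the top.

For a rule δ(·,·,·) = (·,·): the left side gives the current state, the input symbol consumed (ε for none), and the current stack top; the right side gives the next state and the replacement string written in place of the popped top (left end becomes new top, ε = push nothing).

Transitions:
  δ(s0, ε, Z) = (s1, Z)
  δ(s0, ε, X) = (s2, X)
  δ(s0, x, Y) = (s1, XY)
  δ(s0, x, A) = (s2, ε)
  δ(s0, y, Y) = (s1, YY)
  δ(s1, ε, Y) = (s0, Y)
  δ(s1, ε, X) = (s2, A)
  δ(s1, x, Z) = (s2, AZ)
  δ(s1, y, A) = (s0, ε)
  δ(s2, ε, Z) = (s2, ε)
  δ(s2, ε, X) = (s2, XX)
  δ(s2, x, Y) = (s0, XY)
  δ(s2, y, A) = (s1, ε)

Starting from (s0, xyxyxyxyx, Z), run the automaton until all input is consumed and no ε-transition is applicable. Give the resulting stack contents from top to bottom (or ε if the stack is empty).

(s0, xyxyxyxyx, Z)
  ε-move, top Z: go to s1, push Z → (s1, xyxyxyxyx, Z)
  read x, top Z: go to s2, push AZ → (s2, yxyxyxyx, AZ)
  read y, top A: go to s1, push ε → (s1, xyxyxyx, Z)
  read x, top Z: go to s2, push AZ → (s2, yxyxyx, AZ)
  read y, top A: go to s1, push ε → (s1, xyxyx, Z)
  read x, top Z: go to s2, push AZ → (s2, yxyx, AZ)
  read y, top A: go to s1, push ε → (s1, xyx, Z)
  read x, top Z: go to s2, push AZ → (s2, yx, AZ)
  read y, top A: go to s1, push ε → (s1, x, Z)
  read x, top Z: go to s2, push AZ → (s2, ε, AZ)
All input consumed in state s2 with stack AZ.

AZ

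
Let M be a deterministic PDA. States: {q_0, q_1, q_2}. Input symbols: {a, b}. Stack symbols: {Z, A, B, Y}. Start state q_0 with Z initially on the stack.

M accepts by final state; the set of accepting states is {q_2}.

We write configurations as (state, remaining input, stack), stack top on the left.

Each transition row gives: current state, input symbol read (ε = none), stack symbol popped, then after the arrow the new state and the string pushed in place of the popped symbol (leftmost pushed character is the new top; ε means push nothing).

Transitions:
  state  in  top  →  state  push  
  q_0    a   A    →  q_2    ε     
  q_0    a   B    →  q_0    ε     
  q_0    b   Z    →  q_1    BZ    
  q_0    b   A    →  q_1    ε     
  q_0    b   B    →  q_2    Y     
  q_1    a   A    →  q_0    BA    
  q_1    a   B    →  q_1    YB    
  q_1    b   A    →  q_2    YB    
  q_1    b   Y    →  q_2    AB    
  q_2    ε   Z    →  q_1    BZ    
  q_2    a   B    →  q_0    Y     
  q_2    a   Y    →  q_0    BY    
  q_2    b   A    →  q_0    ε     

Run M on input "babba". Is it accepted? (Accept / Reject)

Reject

(q_0, babba, Z)
  read b, top Z: go to q_1, push BZ → (q_1, abba, BZ)
  read a, top B: go to q_1, push YB → (q_1, bba, YBZ)
  read b, top Y: go to q_2, push AB → (q_2, ba, ABBZ)
  read b, top A: go to q_0, push ε → (q_0, a, BBZ)
  read a, top B: go to q_0, push ε → (q_0, ε, BZ)
All input consumed; state q_0 ∉ F and no further ε-move applies.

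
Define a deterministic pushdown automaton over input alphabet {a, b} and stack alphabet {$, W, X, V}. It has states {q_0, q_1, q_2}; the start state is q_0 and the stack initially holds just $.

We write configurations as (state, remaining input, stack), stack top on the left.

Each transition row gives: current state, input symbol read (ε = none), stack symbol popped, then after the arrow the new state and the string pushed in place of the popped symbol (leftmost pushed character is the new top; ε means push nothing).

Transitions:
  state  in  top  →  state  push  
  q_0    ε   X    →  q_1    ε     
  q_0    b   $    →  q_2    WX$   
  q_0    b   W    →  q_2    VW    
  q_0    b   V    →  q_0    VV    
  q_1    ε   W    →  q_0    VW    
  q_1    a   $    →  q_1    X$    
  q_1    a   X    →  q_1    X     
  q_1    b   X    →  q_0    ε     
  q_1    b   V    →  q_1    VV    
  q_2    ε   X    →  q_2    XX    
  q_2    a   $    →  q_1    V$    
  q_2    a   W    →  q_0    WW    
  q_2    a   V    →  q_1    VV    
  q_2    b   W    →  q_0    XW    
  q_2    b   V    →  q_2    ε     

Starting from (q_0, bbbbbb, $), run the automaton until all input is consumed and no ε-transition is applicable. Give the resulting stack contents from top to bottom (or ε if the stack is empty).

(q_0, bbbbbb, $) ⊢ (q_2, bbbbb, WX$) ⊢ (q_0, bbbb, XWX$) ⊢ (q_1, bbbb, WX$) ⊢ (q_0, bbbb, VWX$) ⊢ (q_0, bbb, VVWX$) ⊢ (q_0, bb, VVVWX$) ⊢ (q_0, b, VVVVWX$) ⊢ (q_0, ε, VVVVVWX$)
All input consumed in state q_0 with stack VVVVVWX$.

VVVVVWX$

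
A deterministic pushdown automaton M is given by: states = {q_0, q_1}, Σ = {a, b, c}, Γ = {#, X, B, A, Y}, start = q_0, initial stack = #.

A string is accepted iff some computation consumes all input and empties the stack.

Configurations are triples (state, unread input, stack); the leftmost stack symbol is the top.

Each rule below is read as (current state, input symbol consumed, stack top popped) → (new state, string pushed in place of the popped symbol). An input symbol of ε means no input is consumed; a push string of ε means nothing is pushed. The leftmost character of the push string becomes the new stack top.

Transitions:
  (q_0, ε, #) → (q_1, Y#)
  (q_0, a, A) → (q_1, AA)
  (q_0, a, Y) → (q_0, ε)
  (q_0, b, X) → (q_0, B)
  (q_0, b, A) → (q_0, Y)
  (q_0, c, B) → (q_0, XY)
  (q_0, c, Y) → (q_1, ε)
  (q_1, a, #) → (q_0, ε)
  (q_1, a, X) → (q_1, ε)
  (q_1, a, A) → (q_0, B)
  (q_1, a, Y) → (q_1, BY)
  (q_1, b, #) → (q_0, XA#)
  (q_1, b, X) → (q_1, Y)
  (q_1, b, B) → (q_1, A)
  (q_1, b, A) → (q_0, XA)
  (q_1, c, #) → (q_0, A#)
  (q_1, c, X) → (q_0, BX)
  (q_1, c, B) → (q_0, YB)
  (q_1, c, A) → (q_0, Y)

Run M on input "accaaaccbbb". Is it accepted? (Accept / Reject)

(q_0, accaaaccbbb, #) ⊢ (q_1, accaaaccbbb, Y#) ⊢ (q_1, ccaaaccbbb, BY#) ⊢ (q_0, caaaccbbb, YBY#) ⊢ (q_1, aaaccbbb, BY#)
No transition applies at (q_1, aaaccbbb, BY#); input not fully consumed.

Reject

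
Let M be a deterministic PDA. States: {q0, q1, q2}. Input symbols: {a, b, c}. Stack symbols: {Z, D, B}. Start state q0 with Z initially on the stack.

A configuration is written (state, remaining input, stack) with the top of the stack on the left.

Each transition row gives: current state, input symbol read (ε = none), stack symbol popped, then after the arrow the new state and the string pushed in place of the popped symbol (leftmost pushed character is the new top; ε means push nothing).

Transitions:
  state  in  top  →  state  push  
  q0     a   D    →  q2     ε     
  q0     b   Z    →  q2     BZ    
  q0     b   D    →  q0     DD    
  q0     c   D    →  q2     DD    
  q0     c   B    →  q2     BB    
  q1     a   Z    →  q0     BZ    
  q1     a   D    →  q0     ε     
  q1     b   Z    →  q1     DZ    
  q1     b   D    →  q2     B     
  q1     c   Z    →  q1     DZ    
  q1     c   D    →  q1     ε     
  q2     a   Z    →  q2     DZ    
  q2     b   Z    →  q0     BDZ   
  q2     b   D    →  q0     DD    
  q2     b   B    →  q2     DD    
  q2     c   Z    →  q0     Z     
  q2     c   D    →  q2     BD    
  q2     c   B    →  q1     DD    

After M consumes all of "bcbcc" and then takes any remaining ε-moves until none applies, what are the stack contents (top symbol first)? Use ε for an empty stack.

DDZ

(q0, bcbcc, Z)
  read b, top Z: go to q2, push BZ → (q2, cbcc, BZ)
  read c, top B: go to q1, push DD → (q1, bcc, DDZ)
  read b, top D: go to q2, push B → (q2, cc, BDZ)
  read c, top B: go to q1, push DD → (q1, c, DDDZ)
  read c, top D: go to q1, push ε → (q1, ε, DDZ)
All input consumed in state q1 with stack DDZ.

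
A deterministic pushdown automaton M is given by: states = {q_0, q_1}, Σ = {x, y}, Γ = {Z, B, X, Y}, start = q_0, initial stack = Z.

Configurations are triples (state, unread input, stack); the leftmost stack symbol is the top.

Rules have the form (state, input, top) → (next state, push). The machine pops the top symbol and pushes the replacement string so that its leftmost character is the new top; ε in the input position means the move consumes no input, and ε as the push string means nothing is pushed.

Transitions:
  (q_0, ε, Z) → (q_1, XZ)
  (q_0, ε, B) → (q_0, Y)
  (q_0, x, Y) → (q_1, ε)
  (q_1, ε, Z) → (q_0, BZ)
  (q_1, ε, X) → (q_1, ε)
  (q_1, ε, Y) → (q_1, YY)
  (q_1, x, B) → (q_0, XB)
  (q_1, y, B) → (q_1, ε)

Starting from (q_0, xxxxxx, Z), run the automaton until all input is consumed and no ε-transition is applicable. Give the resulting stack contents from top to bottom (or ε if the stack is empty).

(q_0, xxxxxx, Z)
  ε-move, top Z: go to q_1, push XZ → (q_1, xxxxxx, XZ)
  ε-move, top X: go to q_1, push ε → (q_1, xxxxxx, Z)
  ε-move, top Z: go to q_0, push BZ → (q_0, xxxxxx, BZ)
  ε-move, top B: go to q_0, push Y → (q_0, xxxxxx, YZ)
  read x, top Y: go to q_1, push ε → (q_1, xxxxx, Z)
  ε-move, top Z: go to q_0, push BZ → (q_0, xxxxx, BZ)
  ε-move, top B: go to q_0, push Y → (q_0, xxxxx, YZ)
  read x, top Y: go to q_1, push ε → (q_1, xxxx, Z)
  ε-move, top Z: go to q_0, push BZ → (q_0, xxxx, BZ)
  ε-move, top B: go to q_0, push Y → (q_0, xxxx, YZ)
  read x, top Y: go to q_1, push ε → (q_1, xxx, Z)
  ε-move, top Z: go to q_0, push BZ → (q_0, xxx, BZ)
  ε-move, top B: go to q_0, push Y → (q_0, xxx, YZ)
  read x, top Y: go to q_1, push ε → (q_1, xx, Z)
  ε-move, top Z: go to q_0, push BZ → (q_0, xx, BZ)
  ε-move, top B: go to q_0, push Y → (q_0, xx, YZ)
  read x, top Y: go to q_1, push ε → (q_1, x, Z)
  ε-move, top Z: go to q_0, push BZ → (q_0, x, BZ)
  ε-move, top B: go to q_0, push Y → (q_0, x, YZ)
  read x, top Y: go to q_1, push ε → (q_1, ε, Z)
  ε-move, top Z: go to q_0, push BZ → (q_0, ε, BZ)
  ε-move, top B: go to q_0, push Y → (q_0, ε, YZ)
All input consumed in state q_0 with stack YZ.

YZ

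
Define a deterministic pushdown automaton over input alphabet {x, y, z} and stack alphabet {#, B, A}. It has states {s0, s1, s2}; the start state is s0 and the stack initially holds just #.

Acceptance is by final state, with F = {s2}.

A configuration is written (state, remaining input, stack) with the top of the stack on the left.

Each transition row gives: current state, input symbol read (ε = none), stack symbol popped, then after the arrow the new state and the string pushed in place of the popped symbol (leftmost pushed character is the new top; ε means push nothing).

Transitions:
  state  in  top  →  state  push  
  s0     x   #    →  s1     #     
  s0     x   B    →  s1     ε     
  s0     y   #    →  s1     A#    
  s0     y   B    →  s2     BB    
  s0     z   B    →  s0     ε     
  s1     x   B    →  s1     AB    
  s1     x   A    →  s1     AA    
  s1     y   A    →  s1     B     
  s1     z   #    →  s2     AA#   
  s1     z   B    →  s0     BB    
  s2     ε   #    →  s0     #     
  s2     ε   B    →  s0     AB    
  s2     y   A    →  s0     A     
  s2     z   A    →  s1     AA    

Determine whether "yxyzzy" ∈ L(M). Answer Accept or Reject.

Accept

(s0, yxyzzy, #)
  read y, top #: go to s1, push A# → (s1, xyzzy, A#)
  read x, top A: go to s1, push AA → (s1, yzzy, AA#)
  read y, top A: go to s1, push B → (s1, zzy, BA#)
  read z, top B: go to s0, push BB → (s0, zy, BBA#)
  read z, top B: go to s0, push ε → (s0, y, BA#)
  read y, top B: go to s2, push BB → (s2, ε, BBA#)
All input consumed; state s2 ∈ F.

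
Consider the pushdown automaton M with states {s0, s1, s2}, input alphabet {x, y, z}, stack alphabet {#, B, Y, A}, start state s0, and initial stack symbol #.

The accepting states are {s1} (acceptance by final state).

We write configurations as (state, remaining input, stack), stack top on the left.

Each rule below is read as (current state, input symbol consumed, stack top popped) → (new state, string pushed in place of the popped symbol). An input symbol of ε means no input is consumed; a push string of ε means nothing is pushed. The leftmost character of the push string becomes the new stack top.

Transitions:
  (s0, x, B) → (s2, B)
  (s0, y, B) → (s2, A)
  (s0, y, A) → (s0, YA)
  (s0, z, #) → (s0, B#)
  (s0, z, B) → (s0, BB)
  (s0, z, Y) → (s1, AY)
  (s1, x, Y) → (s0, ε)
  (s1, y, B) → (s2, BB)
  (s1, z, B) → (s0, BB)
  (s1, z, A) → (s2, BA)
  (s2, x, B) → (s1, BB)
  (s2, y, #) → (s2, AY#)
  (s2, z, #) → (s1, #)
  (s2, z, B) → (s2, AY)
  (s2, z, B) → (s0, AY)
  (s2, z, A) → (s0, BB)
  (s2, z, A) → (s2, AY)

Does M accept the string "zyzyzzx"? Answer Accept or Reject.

No computation consumes all input and reaches a final state.

Reject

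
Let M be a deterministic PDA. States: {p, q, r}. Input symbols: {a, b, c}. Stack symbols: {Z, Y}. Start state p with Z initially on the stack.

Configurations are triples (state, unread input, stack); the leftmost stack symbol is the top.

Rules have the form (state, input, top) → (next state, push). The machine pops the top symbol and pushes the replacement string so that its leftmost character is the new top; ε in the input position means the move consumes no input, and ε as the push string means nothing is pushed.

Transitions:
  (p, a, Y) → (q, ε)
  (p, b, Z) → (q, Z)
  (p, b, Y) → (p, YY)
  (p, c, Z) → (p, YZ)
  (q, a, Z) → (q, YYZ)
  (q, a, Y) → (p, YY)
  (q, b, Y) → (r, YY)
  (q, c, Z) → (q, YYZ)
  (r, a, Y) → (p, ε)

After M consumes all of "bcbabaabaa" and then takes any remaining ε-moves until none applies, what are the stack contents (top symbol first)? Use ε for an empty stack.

YYYYZ

(p, bcbabaabaa, Z)
  read b, top Z: go to q, push Z → (q, cbabaabaa, Z)
  read c, top Z: go to q, push YYZ → (q, babaabaa, YYZ)
  read b, top Y: go to r, push YY → (r, abaabaa, YYYZ)
  read a, top Y: go to p, push ε → (p, baabaa, YYZ)
  read b, top Y: go to p, push YY → (p, aabaa, YYYZ)
  read a, top Y: go to q, push ε → (q, abaa, YYZ)
  read a, top Y: go to p, push YY → (p, baa, YYYZ)
  read b, top Y: go to p, push YY → (p, aa, YYYYZ)
  read a, top Y: go to q, push ε → (q, a, YYYZ)
  read a, top Y: go to p, push YY → (p, ε, YYYYZ)
All input consumed in state p with stack YYYYZ.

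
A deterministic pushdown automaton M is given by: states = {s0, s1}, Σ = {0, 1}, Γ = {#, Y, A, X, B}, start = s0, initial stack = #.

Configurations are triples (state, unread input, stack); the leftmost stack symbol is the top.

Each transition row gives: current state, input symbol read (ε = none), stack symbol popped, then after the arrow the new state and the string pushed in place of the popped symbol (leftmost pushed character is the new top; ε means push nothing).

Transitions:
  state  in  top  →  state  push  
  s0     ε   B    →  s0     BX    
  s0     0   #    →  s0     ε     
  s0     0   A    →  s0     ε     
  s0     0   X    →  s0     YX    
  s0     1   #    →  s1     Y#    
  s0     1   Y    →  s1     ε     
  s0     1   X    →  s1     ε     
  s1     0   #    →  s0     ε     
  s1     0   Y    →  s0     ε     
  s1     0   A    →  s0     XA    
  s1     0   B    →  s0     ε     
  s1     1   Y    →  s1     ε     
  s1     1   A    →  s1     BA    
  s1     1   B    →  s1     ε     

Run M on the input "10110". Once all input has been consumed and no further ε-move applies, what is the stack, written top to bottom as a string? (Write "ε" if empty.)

ε

(s0, 10110, #)
  read 1, top #: go to s1, push Y# → (s1, 0110, Y#)
  read 0, top Y: go to s0, push ε → (s0, 110, #)
  read 1, top #: go to s1, push Y# → (s1, 10, Y#)
  read 1, top Y: go to s1, push ε → (s1, 0, #)
  read 0, top #: go to s0, push ε → (s0, ε, ε)
All input consumed in state s0 with stack ε.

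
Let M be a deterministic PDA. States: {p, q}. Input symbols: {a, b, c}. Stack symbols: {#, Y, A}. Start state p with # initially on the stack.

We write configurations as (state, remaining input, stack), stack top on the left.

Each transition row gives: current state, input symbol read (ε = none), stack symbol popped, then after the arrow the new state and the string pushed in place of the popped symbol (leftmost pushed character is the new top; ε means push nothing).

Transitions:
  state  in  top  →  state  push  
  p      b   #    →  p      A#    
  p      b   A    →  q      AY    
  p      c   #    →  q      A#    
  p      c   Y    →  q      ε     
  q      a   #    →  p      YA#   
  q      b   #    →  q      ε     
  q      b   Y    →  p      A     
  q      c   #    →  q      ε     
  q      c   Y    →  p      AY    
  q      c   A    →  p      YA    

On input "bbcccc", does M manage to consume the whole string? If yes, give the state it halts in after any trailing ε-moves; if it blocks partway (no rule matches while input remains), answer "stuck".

q

(p, bbcccc, #)
  read b, top #: go to p, push A# → (p, bcccc, A#)
  read b, top A: go to q, push AY → (q, cccc, AY#)
  read c, top A: go to p, push YA → (p, ccc, YAY#)
  read c, top Y: go to q, push ε → (q, cc, AY#)
  read c, top A: go to p, push YA → (p, c, YAY#)
  read c, top Y: go to q, push ε → (q, ε, AY#)
All input consumed; M is in state q.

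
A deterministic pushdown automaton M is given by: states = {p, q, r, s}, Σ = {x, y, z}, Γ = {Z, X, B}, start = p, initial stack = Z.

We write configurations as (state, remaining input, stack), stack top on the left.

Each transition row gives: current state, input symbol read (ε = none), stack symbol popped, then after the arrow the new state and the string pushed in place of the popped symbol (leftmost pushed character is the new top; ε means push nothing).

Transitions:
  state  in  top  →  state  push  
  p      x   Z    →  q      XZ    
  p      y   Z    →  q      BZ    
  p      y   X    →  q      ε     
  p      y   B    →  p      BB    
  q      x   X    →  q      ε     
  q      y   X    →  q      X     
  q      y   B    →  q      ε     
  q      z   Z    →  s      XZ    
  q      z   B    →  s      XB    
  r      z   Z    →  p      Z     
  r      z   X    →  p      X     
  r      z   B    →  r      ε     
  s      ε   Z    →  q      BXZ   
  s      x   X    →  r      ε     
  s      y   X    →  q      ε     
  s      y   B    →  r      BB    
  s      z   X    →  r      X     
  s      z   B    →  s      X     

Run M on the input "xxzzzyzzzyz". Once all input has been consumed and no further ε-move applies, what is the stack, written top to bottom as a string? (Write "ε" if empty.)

(p, xxzzzyzzzyz, Z)
  read x, top Z: go to q, push XZ → (q, xzzzyzzzyz, XZ)
  read x, top X: go to q, push ε → (q, zzzyzzzyz, Z)
  read z, top Z: go to s, push XZ → (s, zzyzzzyz, XZ)
  read z, top X: go to r, push X → (r, zyzzzyz, XZ)
  read z, top X: go to p, push X → (p, yzzzyz, XZ)
  read y, top X: go to q, push ε → (q, zzzyz, Z)
  read z, top Z: go to s, push XZ → (s, zzyz, XZ)
  read z, top X: go to r, push X → (r, zyz, XZ)
  read z, top X: go to p, push X → (p, yz, XZ)
  read y, top X: go to q, push ε → (q, z, Z)
  read z, top Z: go to s, push XZ → (s, ε, XZ)
All input consumed in state s with stack XZ.

XZ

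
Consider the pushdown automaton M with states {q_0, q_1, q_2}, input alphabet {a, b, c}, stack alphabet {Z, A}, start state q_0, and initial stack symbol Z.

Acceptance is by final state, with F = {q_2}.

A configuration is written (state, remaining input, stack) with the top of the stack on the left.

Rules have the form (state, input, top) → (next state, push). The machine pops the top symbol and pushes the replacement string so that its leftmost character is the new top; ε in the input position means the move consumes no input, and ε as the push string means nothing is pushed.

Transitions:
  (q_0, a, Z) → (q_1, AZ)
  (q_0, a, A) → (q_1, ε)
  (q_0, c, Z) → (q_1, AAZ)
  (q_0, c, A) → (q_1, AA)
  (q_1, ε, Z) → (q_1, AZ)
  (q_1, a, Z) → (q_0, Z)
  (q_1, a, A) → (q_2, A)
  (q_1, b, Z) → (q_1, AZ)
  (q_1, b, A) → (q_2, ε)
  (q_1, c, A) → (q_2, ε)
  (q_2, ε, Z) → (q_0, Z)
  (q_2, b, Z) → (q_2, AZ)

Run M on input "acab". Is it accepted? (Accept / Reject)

One accepting computation: (q_0, acab, Z) ⊢ (q_1, cab, AZ) ⊢ (q_2, ab, Z) ⊢ (q_0, ab, Z) ⊢ (q_1, b, AZ) ⊢ (q_2, ε, Z)
All input consumed and state q_2 ∈ F.

Accept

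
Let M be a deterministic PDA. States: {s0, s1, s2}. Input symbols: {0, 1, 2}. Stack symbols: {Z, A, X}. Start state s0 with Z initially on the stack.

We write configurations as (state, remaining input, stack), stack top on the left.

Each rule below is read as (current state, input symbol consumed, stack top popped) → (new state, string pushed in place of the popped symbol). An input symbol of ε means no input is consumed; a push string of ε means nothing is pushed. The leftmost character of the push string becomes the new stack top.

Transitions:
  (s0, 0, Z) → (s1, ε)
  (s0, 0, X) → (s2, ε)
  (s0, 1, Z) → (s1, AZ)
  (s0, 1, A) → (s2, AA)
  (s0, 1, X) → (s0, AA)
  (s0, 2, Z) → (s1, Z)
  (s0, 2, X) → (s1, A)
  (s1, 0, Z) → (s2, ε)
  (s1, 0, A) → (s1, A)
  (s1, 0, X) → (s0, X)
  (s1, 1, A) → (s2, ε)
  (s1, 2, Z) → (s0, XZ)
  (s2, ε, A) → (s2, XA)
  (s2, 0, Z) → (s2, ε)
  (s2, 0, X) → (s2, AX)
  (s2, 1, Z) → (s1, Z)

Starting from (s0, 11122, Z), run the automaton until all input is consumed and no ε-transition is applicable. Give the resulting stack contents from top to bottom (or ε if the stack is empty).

(s0, 11122, Z)
  read 1, top Z: go to s1, push AZ → (s1, 1122, AZ)
  read 1, top A: go to s2, push ε → (s2, 122, Z)
  read 1, top Z: go to s1, push Z → (s1, 22, Z)
  read 2, top Z: go to s0, push XZ → (s0, 2, XZ)
  read 2, top X: go to s1, push A → (s1, ε, AZ)
All input consumed in state s1 with stack AZ.

AZ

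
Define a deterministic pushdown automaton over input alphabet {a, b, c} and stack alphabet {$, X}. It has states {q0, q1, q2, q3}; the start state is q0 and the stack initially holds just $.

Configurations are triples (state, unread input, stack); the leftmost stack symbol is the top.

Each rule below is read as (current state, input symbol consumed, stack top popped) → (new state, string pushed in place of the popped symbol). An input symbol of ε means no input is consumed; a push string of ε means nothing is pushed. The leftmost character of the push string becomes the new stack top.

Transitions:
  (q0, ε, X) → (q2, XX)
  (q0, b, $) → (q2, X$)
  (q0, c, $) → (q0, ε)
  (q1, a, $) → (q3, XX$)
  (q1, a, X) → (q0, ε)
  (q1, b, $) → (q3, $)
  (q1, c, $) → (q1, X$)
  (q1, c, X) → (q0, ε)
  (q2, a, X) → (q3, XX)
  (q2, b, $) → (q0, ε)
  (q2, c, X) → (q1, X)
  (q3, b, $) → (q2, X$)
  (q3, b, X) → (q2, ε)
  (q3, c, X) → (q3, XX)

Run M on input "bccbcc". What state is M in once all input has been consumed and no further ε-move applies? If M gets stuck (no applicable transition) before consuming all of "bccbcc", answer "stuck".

q0

(q0, bccbcc, $)
  read b, top $: go to q2, push X$ → (q2, ccbcc, X$)
  read c, top X: go to q1, push X → (q1, cbcc, X$)
  read c, top X: go to q0, push ε → (q0, bcc, $)
  read b, top $: go to q2, push X$ → (q2, cc, X$)
  read c, top X: go to q1, push X → (q1, c, X$)
  read c, top X: go to q0, push ε → (q0, ε, $)
All input consumed; M is in state q0.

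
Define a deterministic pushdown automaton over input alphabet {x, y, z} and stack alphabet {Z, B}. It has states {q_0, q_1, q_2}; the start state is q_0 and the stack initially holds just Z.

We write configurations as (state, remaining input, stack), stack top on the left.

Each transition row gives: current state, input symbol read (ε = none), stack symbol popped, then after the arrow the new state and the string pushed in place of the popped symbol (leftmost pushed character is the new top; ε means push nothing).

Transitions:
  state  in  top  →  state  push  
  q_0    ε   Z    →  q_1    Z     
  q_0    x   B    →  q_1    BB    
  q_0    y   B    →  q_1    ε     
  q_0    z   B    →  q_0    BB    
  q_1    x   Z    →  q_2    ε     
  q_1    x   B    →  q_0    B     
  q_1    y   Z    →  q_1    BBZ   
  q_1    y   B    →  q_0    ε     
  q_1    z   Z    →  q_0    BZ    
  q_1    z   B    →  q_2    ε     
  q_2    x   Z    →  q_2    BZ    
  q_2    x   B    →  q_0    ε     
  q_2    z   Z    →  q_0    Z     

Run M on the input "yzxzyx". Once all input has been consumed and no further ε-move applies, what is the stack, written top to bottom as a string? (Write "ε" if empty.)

ε

(q_0, yzxzyx, Z)
  ε-move, top Z: go to q_1, push Z → (q_1, yzxzyx, Z)
  read y, top Z: go to q_1, push BBZ → (q_1, zxzyx, BBZ)
  read z, top B: go to q_2, push ε → (q_2, xzyx, BZ)
  read x, top B: go to q_0, push ε → (q_0, zyx, Z)
  ε-move, top Z: go to q_1, push Z → (q_1, zyx, Z)
  read z, top Z: go to q_0, push BZ → (q_0, yx, BZ)
  read y, top B: go to q_1, push ε → (q_1, x, Z)
  read x, top Z: go to q_2, push ε → (q_2, ε, ε)
All input consumed in state q_2 with stack ε.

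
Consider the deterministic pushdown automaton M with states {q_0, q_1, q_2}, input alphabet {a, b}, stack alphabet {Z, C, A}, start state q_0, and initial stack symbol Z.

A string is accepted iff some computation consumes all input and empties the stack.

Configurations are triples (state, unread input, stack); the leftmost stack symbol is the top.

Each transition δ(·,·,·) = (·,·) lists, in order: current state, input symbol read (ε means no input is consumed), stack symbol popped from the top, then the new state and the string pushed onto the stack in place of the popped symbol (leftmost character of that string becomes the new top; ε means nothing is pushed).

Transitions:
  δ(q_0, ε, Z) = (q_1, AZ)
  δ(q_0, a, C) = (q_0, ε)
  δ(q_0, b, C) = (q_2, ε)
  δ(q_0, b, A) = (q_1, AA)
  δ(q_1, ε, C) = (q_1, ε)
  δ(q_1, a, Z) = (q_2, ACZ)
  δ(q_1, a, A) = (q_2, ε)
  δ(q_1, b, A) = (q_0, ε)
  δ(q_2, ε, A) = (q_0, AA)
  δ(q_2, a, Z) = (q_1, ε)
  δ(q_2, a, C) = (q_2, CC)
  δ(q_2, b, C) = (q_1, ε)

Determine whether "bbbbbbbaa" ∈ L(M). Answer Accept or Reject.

(q_0, bbbbbbbaa, Z)
  ε-move, top Z: go to q_1, push AZ → (q_1, bbbbbbbaa, AZ)
  read b, top A: go to q_0, push ε → (q_0, bbbbbbaa, Z)
  ε-move, top Z: go to q_1, push AZ → (q_1, bbbbbbaa, AZ)
  read b, top A: go to q_0, push ε → (q_0, bbbbbaa, Z)
  ε-move, top Z: go to q_1, push AZ → (q_1, bbbbbaa, AZ)
  read b, top A: go to q_0, push ε → (q_0, bbbbaa, Z)
  ε-move, top Z: go to q_1, push AZ → (q_1, bbbbaa, AZ)
  read b, top A: go to q_0, push ε → (q_0, bbbaa, Z)
  ε-move, top Z: go to q_1, push AZ → (q_1, bbbaa, AZ)
  read b, top A: go to q_0, push ε → (q_0, bbaa, Z)
  ε-move, top Z: go to q_1, push AZ → (q_1, bbaa, AZ)
  read b, top A: go to q_0, push ε → (q_0, baa, Z)
  ε-move, top Z: go to q_1, push AZ → (q_1, baa, AZ)
  read b, top A: go to q_0, push ε → (q_0, aa, Z)
  ε-move, top Z: go to q_1, push AZ → (q_1, aa, AZ)
  read a, top A: go to q_2, push ε → (q_2, a, Z)
  read a, top Z: go to q_1, push ε → (q_1, ε, ε)
All input consumed and the stack is empty.

Accept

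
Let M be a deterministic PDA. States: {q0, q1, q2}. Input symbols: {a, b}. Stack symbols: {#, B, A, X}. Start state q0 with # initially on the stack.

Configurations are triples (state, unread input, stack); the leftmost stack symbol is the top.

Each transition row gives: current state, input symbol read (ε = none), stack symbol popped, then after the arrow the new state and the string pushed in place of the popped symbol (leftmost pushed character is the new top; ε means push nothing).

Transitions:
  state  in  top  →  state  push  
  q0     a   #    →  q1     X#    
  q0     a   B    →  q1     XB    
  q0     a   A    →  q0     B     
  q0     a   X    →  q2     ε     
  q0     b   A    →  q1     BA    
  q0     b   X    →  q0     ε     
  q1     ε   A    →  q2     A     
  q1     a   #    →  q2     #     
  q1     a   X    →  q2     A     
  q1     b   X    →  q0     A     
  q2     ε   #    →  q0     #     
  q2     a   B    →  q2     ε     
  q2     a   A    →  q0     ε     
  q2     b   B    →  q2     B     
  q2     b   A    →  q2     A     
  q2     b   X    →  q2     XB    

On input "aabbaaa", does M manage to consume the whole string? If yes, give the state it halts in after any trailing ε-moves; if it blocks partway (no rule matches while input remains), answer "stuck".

q2

(q0, aabbaaa, #) ⊢ (q1, abbaaa, X#) ⊢ (q2, bbaaa, A#) ⊢ (q2, baaa, A#) ⊢ (q2, aaa, A#) ⊢ (q0, aa, #) ⊢ (q1, a, X#) ⊢ (q2, ε, A#)
All input consumed; M is in state q2.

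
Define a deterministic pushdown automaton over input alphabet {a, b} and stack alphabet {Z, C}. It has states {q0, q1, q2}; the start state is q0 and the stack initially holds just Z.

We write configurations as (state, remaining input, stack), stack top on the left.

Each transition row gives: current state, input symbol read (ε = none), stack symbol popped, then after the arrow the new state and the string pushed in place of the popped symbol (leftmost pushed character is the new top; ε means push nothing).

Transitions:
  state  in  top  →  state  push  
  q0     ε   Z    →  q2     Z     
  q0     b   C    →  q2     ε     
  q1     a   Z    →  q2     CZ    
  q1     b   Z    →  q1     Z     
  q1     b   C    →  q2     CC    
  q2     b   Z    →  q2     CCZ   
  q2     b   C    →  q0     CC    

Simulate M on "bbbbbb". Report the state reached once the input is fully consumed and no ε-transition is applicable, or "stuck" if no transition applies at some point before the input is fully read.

(q0, bbbbbb, Z) ⊢ (q2, bbbbbb, Z) ⊢ (q2, bbbbb, CCZ) ⊢ (q0, bbbb, CCCZ) ⊢ (q2, bbb, CCZ) ⊢ (q0, bb, CCCZ) ⊢ (q2, b, CCZ) ⊢ (q0, ε, CCCZ)
All input consumed; M is in state q0.

q0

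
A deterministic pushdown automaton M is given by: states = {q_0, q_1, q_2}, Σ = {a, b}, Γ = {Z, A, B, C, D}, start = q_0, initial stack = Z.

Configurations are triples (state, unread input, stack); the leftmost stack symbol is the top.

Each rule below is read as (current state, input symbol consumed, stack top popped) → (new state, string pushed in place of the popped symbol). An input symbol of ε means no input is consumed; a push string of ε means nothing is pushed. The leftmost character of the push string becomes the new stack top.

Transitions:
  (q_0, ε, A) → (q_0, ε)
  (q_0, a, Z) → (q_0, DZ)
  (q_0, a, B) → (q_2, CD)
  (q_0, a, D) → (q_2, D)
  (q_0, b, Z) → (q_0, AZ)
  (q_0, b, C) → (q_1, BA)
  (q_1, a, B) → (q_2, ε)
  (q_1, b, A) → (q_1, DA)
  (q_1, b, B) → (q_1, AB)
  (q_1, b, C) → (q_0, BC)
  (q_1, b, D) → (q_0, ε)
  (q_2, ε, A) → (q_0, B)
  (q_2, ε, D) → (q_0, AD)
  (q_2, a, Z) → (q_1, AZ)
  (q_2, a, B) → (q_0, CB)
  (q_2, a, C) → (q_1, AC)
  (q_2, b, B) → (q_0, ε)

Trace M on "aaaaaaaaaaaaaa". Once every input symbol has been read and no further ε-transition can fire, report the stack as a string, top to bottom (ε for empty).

DZ

(q_0, aaaaaaaaaaaaaa, Z)
  read a, top Z: go to q_0, push DZ → (q_0, aaaaaaaaaaaaa, DZ)
  read a, top D: go to q_2, push D → (q_2, aaaaaaaaaaaa, DZ)
  ε-move, top D: go to q_0, push AD → (q_0, aaaaaaaaaaaa, ADZ)
  ε-move, top A: go to q_0, push ε → (q_0, aaaaaaaaaaaa, DZ)
  read a, top D: go to q_2, push D → (q_2, aaaaaaaaaaa, DZ)
  ε-move, top D: go to q_0, push AD → (q_0, aaaaaaaaaaa, ADZ)
  ε-move, top A: go to q_0, push ε → (q_0, aaaaaaaaaaa, DZ)
  read a, top D: go to q_2, push D → (q_2, aaaaaaaaaa, DZ)
  ε-move, top D: go to q_0, push AD → (q_0, aaaaaaaaaa, ADZ)
  ε-move, top A: go to q_0, push ε → (q_0, aaaaaaaaaa, DZ)
  read a, top D: go to q_2, push D → (q_2, aaaaaaaaa, DZ)
  ε-move, top D: go to q_0, push AD → (q_0, aaaaaaaaa, ADZ)
  ε-move, top A: go to q_0, push ε → (q_0, aaaaaaaaa, DZ)
  read a, top D: go to q_2, push D → (q_2, aaaaaaaa, DZ)
  ε-move, top D: go to q_0, push AD → (q_0, aaaaaaaa, ADZ)
  ε-move, top A: go to q_0, push ε → (q_0, aaaaaaaa, DZ)
  read a, top D: go to q_2, push D → (q_2, aaaaaaa, DZ)
  ε-move, top D: go to q_0, push AD → (q_0, aaaaaaa, ADZ)
  ε-move, top A: go to q_0, push ε → (q_0, aaaaaaa, DZ)
  read a, top D: go to q_2, push D → (q_2, aaaaaa, DZ)
  ε-move, top D: go to q_0, push AD → (q_0, aaaaaa, ADZ)
  ε-move, top A: go to q_0, push ε → (q_0, aaaaaa, DZ)
  read a, top D: go to q_2, push D → (q_2, aaaaa, DZ)
  ε-move, top D: go to q_0, push AD → (q_0, aaaaa, ADZ)
  ε-move, top A: go to q_0, push ε → (q_0, aaaaa, DZ)
  read a, top D: go to q_2, push D → (q_2, aaaa, DZ)
  ε-move, top D: go to q_0, push AD → (q_0, aaaa, ADZ)
  ε-move, top A: go to q_0, push ε → (q_0, aaaa, DZ)
  read a, top D: go to q_2, push D → (q_2, aaa, DZ)
  ε-move, top D: go to q_0, push AD → (q_0, aaa, ADZ)
  ε-move, top A: go to q_0, push ε → (q_0, aaa, DZ)
  read a, top D: go to q_2, push D → (q_2, aa, DZ)
  ε-move, top D: go to q_0, push AD → (q_0, aa, ADZ)
  ε-move, top A: go to q_0, push ε → (q_0, aa, DZ)
  read a, top D: go to q_2, push D → (q_2, a, DZ)
  ε-move, top D: go to q_0, push AD → (q_0, a, ADZ)
  ε-move, top A: go to q_0, push ε → (q_0, a, DZ)
  read a, top D: go to q_2, push D → (q_2, ε, DZ)
  ε-move, top D: go to q_0, push AD → (q_0, ε, ADZ)
  ε-move, top A: go to q_0, push ε → (q_0, ε, DZ)
All input consumed in state q_0 with stack DZ.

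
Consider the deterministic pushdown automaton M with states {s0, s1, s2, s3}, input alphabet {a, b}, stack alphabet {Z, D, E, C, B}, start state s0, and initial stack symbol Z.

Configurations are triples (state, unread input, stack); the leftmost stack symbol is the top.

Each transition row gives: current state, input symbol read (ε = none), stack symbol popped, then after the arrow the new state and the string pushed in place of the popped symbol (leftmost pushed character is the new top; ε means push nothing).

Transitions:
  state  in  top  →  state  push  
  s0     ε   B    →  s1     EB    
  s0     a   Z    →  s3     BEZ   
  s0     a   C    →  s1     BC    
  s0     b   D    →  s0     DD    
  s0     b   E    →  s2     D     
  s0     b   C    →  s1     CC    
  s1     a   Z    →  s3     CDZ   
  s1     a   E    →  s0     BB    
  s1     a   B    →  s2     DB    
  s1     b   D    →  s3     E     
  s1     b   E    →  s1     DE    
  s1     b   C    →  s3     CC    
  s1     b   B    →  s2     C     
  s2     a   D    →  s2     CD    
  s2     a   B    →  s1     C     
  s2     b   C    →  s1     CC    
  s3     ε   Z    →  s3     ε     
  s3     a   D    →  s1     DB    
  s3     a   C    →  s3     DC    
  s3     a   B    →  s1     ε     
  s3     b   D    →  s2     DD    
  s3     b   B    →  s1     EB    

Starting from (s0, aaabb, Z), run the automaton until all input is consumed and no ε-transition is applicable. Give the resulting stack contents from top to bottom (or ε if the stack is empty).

EEBBZ

(s0, aaabb, Z)
  read a, top Z: go to s3, push BEZ → (s3, aabb, BEZ)
  read a, top B: go to s1, push ε → (s1, abb, EZ)
  read a, top E: go to s0, push BB → (s0, bb, BBZ)
  ε-move, top B: go to s1, push EB → (s1, bb, EBBZ)
  read b, top E: go to s1, push DE → (s1, b, DEBBZ)
  read b, top D: go to s3, push E → (s3, ε, EEBBZ)
All input consumed in state s3 with stack EEBBZ.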